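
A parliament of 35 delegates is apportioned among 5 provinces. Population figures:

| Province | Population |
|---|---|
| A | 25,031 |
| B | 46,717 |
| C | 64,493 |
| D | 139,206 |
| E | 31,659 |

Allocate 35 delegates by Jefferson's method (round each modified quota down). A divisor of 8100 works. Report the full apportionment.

With modified divisor 8100: modified quotas A 3.090, B 5.768, C 7.962, D 17.186, E 3.909.
Rounding down: A 3, B 5, C 7, D 17, E 3 (total 35).

A 3, B 5, C 7, D 17, E 3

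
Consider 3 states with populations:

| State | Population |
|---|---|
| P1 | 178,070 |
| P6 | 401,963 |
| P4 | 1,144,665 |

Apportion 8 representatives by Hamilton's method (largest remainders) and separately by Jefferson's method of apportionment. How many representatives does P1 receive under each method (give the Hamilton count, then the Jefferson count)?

Hamilton: P1 1, P6 2, P4 5.
Jefferson: P1 0, P6 2, P4 6.
P1 gets 1 under Hamilton and 0 under Jefferson.

1 and 0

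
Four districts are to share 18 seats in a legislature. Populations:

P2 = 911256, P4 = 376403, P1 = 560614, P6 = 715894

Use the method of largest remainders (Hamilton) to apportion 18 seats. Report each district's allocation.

The standard divisor is 2564167/18 ≈ 142453.722.
Standard quotas: P2 6.3969, P4 2.6423, P1 3.9354, P6 5.0254.
Lower quotas: P2 6, P4 2, P1 3, P6 5 (sum 16, leaving 2 seats).
Remainders in descending order: P1 0.9354, P4 0.6423, P2 0.3969, P6 0.0254.
Largest remainders: P1, P4 receive the extra seats.

P2 6, P4 3, P1 4, P6 5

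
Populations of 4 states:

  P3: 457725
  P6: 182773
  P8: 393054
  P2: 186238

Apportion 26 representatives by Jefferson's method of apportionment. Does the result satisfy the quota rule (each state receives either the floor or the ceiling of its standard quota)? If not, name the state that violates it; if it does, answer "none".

Standard quotas: P3 9.756, P6 3.896, P8 8.378, P2 3.970.
Jefferson allocation: P3 10, P6 4, P8 8, P2 4.
Every allocation lies between the lower and upper quota.

none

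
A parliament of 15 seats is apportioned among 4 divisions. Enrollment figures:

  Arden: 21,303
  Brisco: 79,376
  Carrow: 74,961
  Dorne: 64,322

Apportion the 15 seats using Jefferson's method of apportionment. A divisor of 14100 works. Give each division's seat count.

Arden 1; Brisco 5; Carrow 5; Dorne 4

With modified divisor 14100: modified quotas Arden 1.511, Brisco 5.630, Carrow 5.316, Dorne 4.562.
Rounding down: Arden 1, Brisco 5, Carrow 5, Dorne 4 (total 15).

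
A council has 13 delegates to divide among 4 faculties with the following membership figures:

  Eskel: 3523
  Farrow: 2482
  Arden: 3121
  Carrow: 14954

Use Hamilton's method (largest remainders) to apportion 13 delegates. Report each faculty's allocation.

Standard divisor: 24080 ÷ 13 ≈ 1852.308.
Standard quotas: Eskel 1.9020, Farrow 1.3400, Arden 1.6849, Carrow 8.0732.
Lower quotas: Eskel 1, Farrow 1, Arden 1, Carrow 8 (sum 11, leaving 2 seats).
Remainders in descending order: Eskel 0.9020, Arden 0.6849, Farrow 0.3400, Carrow 0.0732.
The surplus seats go to Eskel, Arden.

Eskel=2; Farrow=1; Arden=2; Carrow=8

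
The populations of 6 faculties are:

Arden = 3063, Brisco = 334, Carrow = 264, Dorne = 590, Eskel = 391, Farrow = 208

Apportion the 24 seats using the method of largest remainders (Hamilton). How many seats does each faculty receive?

Standard divisor: 4850 ÷ 24 ≈ 202.083.
Standard quotas: Arden 15.157, Brisco 1.653, Carrow 1.306, Dorne 2.920, Eskel 1.935, Farrow 1.029.
Lower quotas: Arden 15, Brisco 1, Carrow 1, Dorne 2, Eskel 1, Farrow 1 (sum 21, leaving 3 seats).
Remainders in descending order: Eskel 0.935, Dorne 0.920, Brisco 0.653, Carrow 0.306, Arden 0.157, Farrow 0.029.
The surplus seats go to Eskel, Dorne, Brisco.

Arden: 15, Brisco: 2, Carrow: 1, Dorne: 3, Eskel: 2, Farrow: 1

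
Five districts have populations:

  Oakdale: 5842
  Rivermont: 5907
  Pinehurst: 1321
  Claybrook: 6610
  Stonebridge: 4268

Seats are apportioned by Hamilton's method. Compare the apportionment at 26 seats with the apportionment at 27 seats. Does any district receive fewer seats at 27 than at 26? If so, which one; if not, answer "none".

Pinehurst

At 26 seats: Oakdale 6, Rivermont 6, Pinehurst 2, Claybrook 7, Stonebridge 5.
At 27 seats: Oakdale 7, Rivermont 7, Pinehurst 1, Claybrook 7, Stonebridge 5.
Pinehurst drops from 2 to 1.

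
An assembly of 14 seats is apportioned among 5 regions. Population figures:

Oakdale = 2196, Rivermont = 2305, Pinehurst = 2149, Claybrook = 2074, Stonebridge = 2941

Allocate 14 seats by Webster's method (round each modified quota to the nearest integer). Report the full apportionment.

Oakdale: 3, Rivermont: 3, Pinehurst: 3, Claybrook: 2, Stonebridge: 3

Standard divisor 11665/14 ≈ 833.214; standard quotas: Oakdale 2.636, Rivermont 2.766, Pinehurst 2.579, Claybrook 2.489, Stonebridge 3.530.
Rounding to the nearest integer gives 3, 3, 3, 2, 4 = 15 seats, so the divisor must be adjusted.
With modified divisor 850: modified quotas Oakdale 2.584, Rivermont 2.712, Pinehurst 2.528, Claybrook 2.440, Stonebridge 3.460.
Rounding to the nearest integer: Oakdale 3, Rivermont 3, Pinehurst 3, Claybrook 2, Stonebridge 3 (total 14).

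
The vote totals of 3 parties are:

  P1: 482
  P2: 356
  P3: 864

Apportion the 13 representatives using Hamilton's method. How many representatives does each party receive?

The standard divisor is 1702/13 ≈ 130.923.
Standard quotas: P1 3.682, P2 2.719, P3 6.599.
Lower quotas: P1 3, P2 2, P3 6 (sum 11, leaving 2 seats).
Remainders in descending order: P2 0.719, P1 0.682, P3 0.599.
The surplus seats go to P2, P1.

P1 4; P2 3; P3 6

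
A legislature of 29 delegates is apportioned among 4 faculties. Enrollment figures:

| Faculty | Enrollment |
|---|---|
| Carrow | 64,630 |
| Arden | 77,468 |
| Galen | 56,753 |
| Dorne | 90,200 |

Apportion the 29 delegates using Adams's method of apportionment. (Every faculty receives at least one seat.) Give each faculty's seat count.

Standard divisor 289051/29 ≈ 9967.276; standard quotas: Carrow 6.484, Arden 7.772, Galen 5.694, Dorne 9.050.
Rounding up gives 7, 8, 6, 10 = 31 seats, so the divisor must be adjusted.
With modified divisor 10900: modified quotas Carrow 5.929, Arden 7.107, Galen 5.207, Dorne 8.275.
Rounding up: Carrow 6, Arden 8, Galen 6, Dorne 9 (total 29).

Carrow: 6; Arden: 8; Galen: 6; Dorne: 9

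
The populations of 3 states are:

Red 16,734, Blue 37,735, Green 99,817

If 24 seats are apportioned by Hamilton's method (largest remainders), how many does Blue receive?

The standard divisor is 154286/24 ≈ 6428.583.
Standard quotas: Red 2.6031, Blue 5.8699, Green 15.5271.
Lower quotas: Red 2, Blue 5, Green 15 (sum 22, leaving 2 seats).
Remainders in descending order: Blue 0.8699, Red 0.6031, Green 0.5271.
The surplus seats go to Blue, Red.
Blue receives 6.

6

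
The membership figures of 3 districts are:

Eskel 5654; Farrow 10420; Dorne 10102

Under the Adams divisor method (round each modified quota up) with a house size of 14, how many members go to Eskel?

Standard divisor 26176/14 ≈ 1869.714; standard quotas: Eskel 3.024, Farrow 5.573, Dorne 5.403.
Rounding up gives 4, 6, 6 = 16 seats, so the divisor must be adjusted.
With modified divisor 2050: modified quotas Eskel 2.758, Farrow 5.083, Dorne 4.928.
Rounding up: Eskel 3, Farrow 6, Dorne 5 (total 14).
Eskel receives 3.

3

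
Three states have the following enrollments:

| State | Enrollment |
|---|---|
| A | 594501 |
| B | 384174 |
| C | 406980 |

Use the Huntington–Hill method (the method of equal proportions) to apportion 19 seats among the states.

With divisor 72222: modified quotas A 8.232, B 5.319, C 5.635.
Geometric-mean thresholds: A √(8·9)=8.485, B √(5·6)=5.477, C √(5·6)=5.477.
Each quota rounded against its threshold gives A 8, B 5, C 6 (total 19).

A 8; B 5; C 6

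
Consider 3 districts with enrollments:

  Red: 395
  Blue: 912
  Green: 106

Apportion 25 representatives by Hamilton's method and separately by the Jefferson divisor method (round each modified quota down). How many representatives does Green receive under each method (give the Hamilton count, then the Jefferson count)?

2 and 1

Hamilton: Red 7, Blue 16, Green 2.
Jefferson: Red 7, Blue 17, Green 1.
Green gets 2 under Hamilton and 1 under Jefferson.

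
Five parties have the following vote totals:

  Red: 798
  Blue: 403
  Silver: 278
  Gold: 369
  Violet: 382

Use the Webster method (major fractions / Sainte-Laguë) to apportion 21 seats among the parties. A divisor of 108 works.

With modified divisor 108: modified quotas Red 7.389, Blue 3.731, Silver 2.574, Gold 3.417, Violet 3.537.
Rounding to the nearest integer: Red 7, Blue 4, Silver 3, Gold 3, Violet 4 (total 21).

Red 7, Blue 4, Silver 3, Gold 3, Violet 4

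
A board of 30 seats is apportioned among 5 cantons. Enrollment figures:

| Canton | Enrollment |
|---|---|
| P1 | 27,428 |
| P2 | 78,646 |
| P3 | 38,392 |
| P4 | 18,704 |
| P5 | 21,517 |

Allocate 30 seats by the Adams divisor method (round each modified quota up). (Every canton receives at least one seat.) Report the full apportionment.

P1 5, P2 12, P3 6, P4 3, P5 4

Standard divisor 184687/30 ≈ 6156.233; standard quotas: P1 4.455, P2 12.775, P3 6.236, P4 3.038, P5 3.495.
Rounding up gives 5, 13, 7, 4, 4 = 33 seats, so the divisor must be adjusted.
With modified divisor 6700: modified quotas P1 4.094, P2 11.738, P3 5.730, P4 2.792, P5 3.211.
Rounding up: P1 5, P2 12, P3 6, P4 3, P5 4 (total 30).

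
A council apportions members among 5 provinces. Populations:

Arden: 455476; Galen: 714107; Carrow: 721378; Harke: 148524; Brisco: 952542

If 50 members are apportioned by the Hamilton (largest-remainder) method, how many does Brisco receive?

Total 2992027; standard divisor 2992027/50 ≈ 59840.54.
Standard quotas: Arden 7.6115, Galen 11.9335, Carrow 12.0550, Harke 2.4820, Brisco 15.9180.
Lower quotas: Arden 7, Galen 11, Carrow 12, Harke 2, Brisco 15 (sum 47, leaving 3 seats).
Remainders in descending order: Galen 0.9335, Brisco 0.9180, Arden 0.6115, Harke 0.4820, Carrow 0.0550.
Largest remainders: Galen, Brisco, Arden receive the extra seats.
Brisco receives 16.

16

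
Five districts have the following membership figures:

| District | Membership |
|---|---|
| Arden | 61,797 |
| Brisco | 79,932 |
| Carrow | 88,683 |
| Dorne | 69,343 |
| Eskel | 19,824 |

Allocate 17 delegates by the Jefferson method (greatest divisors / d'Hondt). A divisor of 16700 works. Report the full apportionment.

With modified divisor 16700: modified quotas Arden 3.700, Brisco 4.786, Carrow 5.310, Dorne 4.152, Eskel 1.187.
Rounding down: Arden 3, Brisco 4, Carrow 5, Dorne 4, Eskel 1 (total 17).

Arden=3, Brisco=4, Carrow=5, Dorne=4, Eskel=1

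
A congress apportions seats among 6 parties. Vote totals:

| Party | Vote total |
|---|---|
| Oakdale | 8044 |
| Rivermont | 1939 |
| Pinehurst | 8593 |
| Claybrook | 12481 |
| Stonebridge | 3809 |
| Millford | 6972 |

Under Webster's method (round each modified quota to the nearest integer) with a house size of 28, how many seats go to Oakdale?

Standard divisor 41838/28 ≈ 1494.214; standard quotas: Oakdale 5.383, Rivermont 1.298, Pinehurst 5.751, Claybrook 8.353, Stonebridge 2.549, Millford 4.666.
Rounding to the nearest integer gives Oakdale 5, Rivermont 1, Pinehurst 6, Claybrook 8, Stonebridge 3, Millford 5 — total 28, matching the house size, so no adjustment is needed.
Oakdale receives 5.

5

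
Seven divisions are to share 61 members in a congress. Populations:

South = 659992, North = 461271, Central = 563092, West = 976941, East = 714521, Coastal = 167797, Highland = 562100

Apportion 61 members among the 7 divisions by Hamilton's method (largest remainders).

The standard divisor is 4105714/61 ≈ 67306.787.
Standard quotas: South 9.8057, North 6.8533, Central 8.3661, West 14.5147, East 10.6159, Coastal 2.4930, Highland 8.3513.
Lower quotas: South 9, North 6, Central 8, West 14, East 10, Coastal 2, Highland 8 (sum 57, leaving 4 seats).
Remainders in descending order: North 0.8533, South 0.8057, East 0.6159, West 0.5147, Coastal 0.4930, Central 0.3661, Highland 0.3513.
The surplus seats go to North, South, East, West.

South 10; North 7; Central 8; West 15; East 11; Coastal 2; Highland 8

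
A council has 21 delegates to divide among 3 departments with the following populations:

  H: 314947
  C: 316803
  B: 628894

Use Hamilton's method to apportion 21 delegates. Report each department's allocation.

H 5; C 5; B 11

Total 1260644; standard divisor 1260644/21 ≈ 60030.667.
Standard quotas: H 5.2464, C 5.2774, B 10.4762.
Lower quotas: H 5, C 5, B 10 (sum 20, leaving 1 seat).
Remainders in descending order: B 0.4762, C 0.2774, H 0.2464.
Largest remainder: B receives the extra seat.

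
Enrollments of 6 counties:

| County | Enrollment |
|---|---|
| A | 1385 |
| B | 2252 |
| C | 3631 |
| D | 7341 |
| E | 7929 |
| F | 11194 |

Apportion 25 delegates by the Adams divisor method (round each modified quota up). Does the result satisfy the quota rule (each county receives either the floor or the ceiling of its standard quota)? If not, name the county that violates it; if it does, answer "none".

none

Standard quotas: A 1.026, B 1.669, C 2.691, D 5.441, E 5.876, F 8.296.
Adams allocation: A 1, B 2, C 3, D 5, E 6, F 8.
Every allocation lies between the lower and upper quota.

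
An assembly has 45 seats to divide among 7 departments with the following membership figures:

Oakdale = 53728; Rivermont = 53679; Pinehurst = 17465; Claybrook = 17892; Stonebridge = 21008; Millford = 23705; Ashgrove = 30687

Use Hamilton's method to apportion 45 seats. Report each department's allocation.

Oakdale: 11, Rivermont: 11, Pinehurst: 4, Claybrook: 4, Stonebridge: 4, Millford: 5, Ashgrove: 6

Standard divisor: 218164 ÷ 45 ≈ 4848.089.
Standard quotas: Oakdale 11.0823, Rivermont 11.0722, Pinehurst 3.6025, Claybrook 3.6905, Stonebridge 4.3333, Millford 4.8896, Ashgrove 6.3297.
Lower quotas: Oakdale 11, Rivermont 11, Pinehurst 3, Claybrook 3, Stonebridge 4, Millford 4, Ashgrove 6 (sum 42, leaving 3 seats).
Remainders in descending order: Millford 0.8896, Claybrook 0.6905, Pinehurst 0.6025, Stonebridge 0.3333, Ashgrove 0.3297, Oakdale 0.0823, Rivermont 0.0722.
Largest remainders: Millford, Claybrook, Pinehurst receive the extra seats.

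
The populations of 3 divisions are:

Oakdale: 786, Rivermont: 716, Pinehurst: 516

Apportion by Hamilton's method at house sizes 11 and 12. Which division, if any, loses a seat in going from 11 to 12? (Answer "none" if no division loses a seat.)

none

At 11 seats: Oakdale 4, Rivermont 4, Pinehurst 3.
At 12 seats: Oakdale 5, Rivermont 4, Pinehurst 3.
No division's allocation decreased.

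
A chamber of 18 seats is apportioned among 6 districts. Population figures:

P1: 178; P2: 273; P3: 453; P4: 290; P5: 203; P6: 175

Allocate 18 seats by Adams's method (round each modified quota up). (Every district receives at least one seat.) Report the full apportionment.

Standard divisor 1572/18 ≈ 87.333; standard quotas: P1 2.038, P2 3.126, P3 5.187, P4 3.321, P5 2.324, P6 2.004.
Rounding up gives 3, 4, 6, 4, 3, 3 = 23 seats, so the divisor must be adjusted.
With modified divisor 100: modified quotas P1 1.780, P2 2.730, P3 4.530, P4 2.900, P5 2.030, P6 1.750.
Rounding up: P1 2, P2 3, P3 5, P4 3, P5 3, P6 2 (total 18).

P1=2; P2=3; P3=5; P4=3; P5=3; P6=2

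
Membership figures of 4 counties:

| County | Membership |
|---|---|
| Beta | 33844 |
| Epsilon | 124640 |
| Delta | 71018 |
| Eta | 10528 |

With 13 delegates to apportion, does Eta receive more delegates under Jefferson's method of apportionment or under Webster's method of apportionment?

Jefferson: Beta 2, Epsilon 7, Delta 4, Eta 0.
Webster: Beta 2, Epsilon 6, Delta 4, Eta 1.
Eta gets 0 under Jefferson and 1 under Webster.

Webster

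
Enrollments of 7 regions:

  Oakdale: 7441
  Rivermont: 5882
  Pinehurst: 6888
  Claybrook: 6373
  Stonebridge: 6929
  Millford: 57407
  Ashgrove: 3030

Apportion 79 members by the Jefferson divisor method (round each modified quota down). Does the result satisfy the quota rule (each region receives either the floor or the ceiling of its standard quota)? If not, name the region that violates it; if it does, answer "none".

Millford

Standard quotas: Oakdale 6.257, Rivermont 4.946, Pinehurst 5.792, Claybrook 5.359, Stonebridge 5.826, Millford 48.272, Ashgrove 2.548.
Jefferson allocation: Oakdale 6, Rivermont 5, Pinehurst 5, Claybrook 5, Stonebridge 6, Millford 50, Ashgrove 2.
Millford has quota 48.272 (lower 48, upper 49) but receives 50 — outside the quota interval.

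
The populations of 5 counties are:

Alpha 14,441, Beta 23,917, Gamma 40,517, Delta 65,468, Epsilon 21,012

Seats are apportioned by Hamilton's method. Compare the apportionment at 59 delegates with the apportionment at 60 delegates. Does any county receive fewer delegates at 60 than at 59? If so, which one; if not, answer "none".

At 59 seats: Alpha 5, Beta 9, Gamma 14, Delta 23, Epsilon 8.
At 60 seats: Alpha 5, Beta 9, Gamma 15, Delta 24, Epsilon 7.
Epsilon drops from 8 to 7.

Epsilon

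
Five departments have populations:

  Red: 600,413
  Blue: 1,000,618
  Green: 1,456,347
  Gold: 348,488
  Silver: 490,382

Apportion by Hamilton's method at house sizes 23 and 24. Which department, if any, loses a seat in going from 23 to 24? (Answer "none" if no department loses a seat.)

At 23 seats: Red 3, Blue 6, Green 9, Gold 2, Silver 3.
At 24 seats: Red 4, Blue 6, Green 9, Gold 2, Silver 3.
No department's allocation decreased.

none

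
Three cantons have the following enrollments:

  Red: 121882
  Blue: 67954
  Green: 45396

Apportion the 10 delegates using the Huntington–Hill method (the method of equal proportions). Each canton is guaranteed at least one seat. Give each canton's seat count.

Red: 5, Blue: 3, Green: 2

With divisor 24753: modified quotas Red 4.924, Blue 2.745, Green 1.834.
Geometric-mean thresholds: Red √(4·5)=4.472, Blue √(2·3)=2.449, Green √(1·2)=1.414.
Each quota rounded against its threshold gives Red 5, Blue 3, Green 2 (total 10).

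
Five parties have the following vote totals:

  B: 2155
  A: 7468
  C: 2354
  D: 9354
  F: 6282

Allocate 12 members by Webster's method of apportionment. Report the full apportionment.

B 1, A 3, C 1, D 4, F 3

Standard divisor 27613/12 ≈ 2301.083; standard quotas: B 0.937, A 3.245, C 1.023, D 4.065, F 2.730.
Rounding to the nearest integer gives B 1, A 3, C 1, D 4, F 3 — total 12, matching the house size, so no adjustment is needed.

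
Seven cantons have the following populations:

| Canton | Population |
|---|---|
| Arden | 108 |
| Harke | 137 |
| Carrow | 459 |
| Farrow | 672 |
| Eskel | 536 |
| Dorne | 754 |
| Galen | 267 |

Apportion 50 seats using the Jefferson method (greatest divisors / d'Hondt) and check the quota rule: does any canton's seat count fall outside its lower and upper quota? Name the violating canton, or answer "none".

Standard quotas: Arden 1.841, Harke 2.335, Carrow 7.825, Farrow 11.456, Eskel 9.137, Dorne 12.854, Galen 4.552.
Jefferson allocation: Arden 2, Harke 2, Carrow 8, Farrow 12, Eskel 9, Dorne 13, Galen 4.
Every allocation lies between the lower and upper quota.

none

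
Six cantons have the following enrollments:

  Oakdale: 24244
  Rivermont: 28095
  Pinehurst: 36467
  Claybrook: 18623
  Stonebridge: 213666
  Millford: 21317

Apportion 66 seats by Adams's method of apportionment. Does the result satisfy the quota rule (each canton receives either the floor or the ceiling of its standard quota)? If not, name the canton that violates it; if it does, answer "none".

Standard quotas: Oakdale 4.673, Rivermont 5.415, Pinehurst 7.029, Claybrook 3.590, Stonebridge 41.184, Millford 4.109.
Adams allocation: Oakdale 5, Rivermont 6, Pinehurst 7, Claybrook 4, Stonebridge 40, Millford 4.
Stonebridge has quota 41.184 (lower 41, upper 42) but receives 40 — outside the quota interval.

Stonebridge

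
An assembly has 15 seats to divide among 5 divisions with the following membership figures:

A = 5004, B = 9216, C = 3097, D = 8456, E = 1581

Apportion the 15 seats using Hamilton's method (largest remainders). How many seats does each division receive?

The standard divisor is 27354/15 ≈ 1823.6.
Standard quotas: A 2.7440, B 5.0537, C 1.6983, D 4.6370, E 0.8670.
Lower quotas: A 2, B 5, C 1, D 4, E 0 (sum 12, leaving 3 seats).
Remainders in descending order: E 0.8670, A 0.7440, C 0.6983, D 0.6370, B 0.0537.
Largest remainders: E, A, C receive the extra seats.

A: 3, B: 5, C: 2, D: 4, E: 1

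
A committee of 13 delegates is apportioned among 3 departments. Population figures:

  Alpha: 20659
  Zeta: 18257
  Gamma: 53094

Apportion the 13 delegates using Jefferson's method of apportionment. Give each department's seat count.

Alpha: 3, Zeta: 2, Gamma: 8

Standard divisor 92010/13 ≈ 7077.692; standard quotas: Alpha 2.919, Zeta 2.580, Gamma 7.502.
Rounding down gives 2, 2, 7 = 11 seats, so the divisor must be adjusted.
With modified divisor 6400: modified quotas Alpha 3.228, Zeta 2.853, Gamma 8.296.
Rounding down: Alpha 3, Zeta 2, Gamma 8 (total 13).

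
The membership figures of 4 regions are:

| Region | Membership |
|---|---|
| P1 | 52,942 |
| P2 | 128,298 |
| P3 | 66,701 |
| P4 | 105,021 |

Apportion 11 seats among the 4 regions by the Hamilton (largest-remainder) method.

P1 2, P2 4, P3 2, P4 3

Total 352962; standard divisor 352962/11 ≈ 32087.455.
Standard quotas: P1 1.6499, P2 3.9984, P3 2.0787, P4 3.2730.
Lower quotas: P1 1, P2 3, P3 2, P4 3 (sum 9, leaving 2 seats).
Remainders in descending order: P2 0.9984, P1 0.6499, P4 0.2730, P3 0.0787.
Largest remainders: P2, P1 receive the extra seats.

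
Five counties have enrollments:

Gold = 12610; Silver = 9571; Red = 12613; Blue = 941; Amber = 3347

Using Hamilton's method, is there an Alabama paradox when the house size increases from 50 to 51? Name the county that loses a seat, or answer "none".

At 50 seats: Gold 16, Silver 12, Red 16, Blue 1, Amber 5.
At 51 seats: Gold 16, Silver 13, Red 17, Blue 1, Amber 4.
Amber drops from 5 to 4.

Amber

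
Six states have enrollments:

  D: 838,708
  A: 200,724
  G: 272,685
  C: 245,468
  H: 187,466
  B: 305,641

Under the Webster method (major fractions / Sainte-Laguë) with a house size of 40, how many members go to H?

4

Standard divisor 2050692/40 ≈ 51267.3; standard quotas: D 16.360, A 3.915, G 5.319, C 4.788, H 3.657, B 5.962.
Rounding to the nearest integer gives D 16, A 4, G 5, C 5, H 4, B 6 — total 40, matching the house size, so no adjustment is needed.
H receives 4.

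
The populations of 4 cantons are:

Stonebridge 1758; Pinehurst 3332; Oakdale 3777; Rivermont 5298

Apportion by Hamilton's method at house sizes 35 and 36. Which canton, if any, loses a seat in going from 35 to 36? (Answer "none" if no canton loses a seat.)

Stonebridge

At 35 seats: Stonebridge 5, Pinehurst 8, Oakdale 9, Rivermont 13.
At 36 seats: Stonebridge 4, Pinehurst 9, Oakdale 10, Rivermont 13.
Stonebridge drops from 5 to 4.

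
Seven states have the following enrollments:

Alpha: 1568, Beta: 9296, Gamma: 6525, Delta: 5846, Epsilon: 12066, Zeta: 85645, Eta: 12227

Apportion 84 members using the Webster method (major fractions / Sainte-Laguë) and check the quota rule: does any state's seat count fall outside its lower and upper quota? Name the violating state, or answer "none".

Zeta

Standard quotas: Alpha 0.989, Beta 5.864, Gamma 4.116, Delta 3.687, Epsilon 7.611, Zeta 54.021, Eta 7.712.
Webster allocation: Alpha 1, Beta 6, Gamma 4, Delta 4, Epsilon 8, Zeta 53, Eta 8.
Zeta has quota 54.021 (lower 54, upper 55) but receives 53 — outside the quota interval.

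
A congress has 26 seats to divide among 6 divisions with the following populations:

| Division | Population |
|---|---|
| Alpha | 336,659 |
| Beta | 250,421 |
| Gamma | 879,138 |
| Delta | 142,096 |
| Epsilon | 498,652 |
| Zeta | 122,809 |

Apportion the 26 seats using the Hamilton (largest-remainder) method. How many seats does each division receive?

Alpha 4, Beta 3, Gamma 10, Delta 2, Epsilon 6, Zeta 1

Total 2229775; standard divisor 2229775/26 ≈ 85760.577.
Standard quotas: Alpha 3.9256, Beta 2.9200, Gamma 10.2511, Delta 1.6569, Epsilon 5.8145, Zeta 1.4320.
Lower quotas: Alpha 3, Beta 2, Gamma 10, Delta 1, Epsilon 5, Zeta 1 (sum 22, leaving 4 seats).
Remainders in descending order: Alpha 0.9256, Beta 0.9200, Epsilon 0.8145, Delta 0.6569, Zeta 0.4320, Gamma 0.2511.
Largest remainders: Alpha, Beta, Epsilon, Delta receive the extra seats.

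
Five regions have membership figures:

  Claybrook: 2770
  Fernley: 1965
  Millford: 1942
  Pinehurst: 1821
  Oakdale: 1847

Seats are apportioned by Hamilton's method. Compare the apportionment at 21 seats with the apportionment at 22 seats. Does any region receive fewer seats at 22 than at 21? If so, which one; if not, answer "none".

none

At 21 seats: Claybrook 5, Fernley 4, Millford 4, Pinehurst 4, Oakdale 4.
At 22 seats: Claybrook 6, Fernley 4, Millford 4, Pinehurst 4, Oakdale 4.
No region's allocation decreased.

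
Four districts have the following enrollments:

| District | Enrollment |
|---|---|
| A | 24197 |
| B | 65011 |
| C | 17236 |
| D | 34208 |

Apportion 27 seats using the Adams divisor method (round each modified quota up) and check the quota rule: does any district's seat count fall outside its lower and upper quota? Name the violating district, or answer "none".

none

Standard quotas: A 4.645, B 12.480, C 3.309, D 6.567.
Adams allocation: A 5, B 12, C 4, D 6.
Every allocation lies between the lower and upper quota.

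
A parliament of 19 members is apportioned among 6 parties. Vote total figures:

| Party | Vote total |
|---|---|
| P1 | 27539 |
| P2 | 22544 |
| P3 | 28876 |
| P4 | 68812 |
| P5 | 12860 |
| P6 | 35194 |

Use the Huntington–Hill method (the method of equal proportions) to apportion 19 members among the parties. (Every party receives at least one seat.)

With divisor 10389: modified quotas P1 2.651, P2 2.170, P3 2.779, P4 6.624, P5 1.238, P6 3.388.
Geometric-mean thresholds: P1 √(2·3)=2.449, P2 √(2·3)=2.449, P3 √(2·3)=2.449, P4 √(6·7)=6.481, P5 √(1·2)=1.414, P6 √(3·4)=3.464.
Each quota rounded against its threshold gives P1 3, P2 2, P3 3, P4 7, P5 1, P6 3 (total 19).

P1 3; P2 2; P3 3; P4 7; P5 1; P6 3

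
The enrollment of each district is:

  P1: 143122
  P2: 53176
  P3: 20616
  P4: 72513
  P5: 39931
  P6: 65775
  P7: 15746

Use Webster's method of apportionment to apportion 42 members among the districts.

Standard divisor 410879/42 ≈ 9782.833; standard quotas: P1 14.630, P2 5.436, P3 2.107, P4 7.412, P5 4.082, P6 6.724, P7 1.610.
Rounding to the nearest integer gives P1 15, P2 5, P3 2, P4 7, P5 4, P6 7, P7 2 — total 42, matching the house size, so no adjustment is needed.

P1: 15, P2: 5, P3: 2, P4: 7, P5: 4, P6: 7, P7: 2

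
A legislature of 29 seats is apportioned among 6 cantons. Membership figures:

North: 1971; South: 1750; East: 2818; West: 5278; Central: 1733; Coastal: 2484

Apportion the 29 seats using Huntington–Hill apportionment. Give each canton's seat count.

With divisor 556: modified quotas North 3.545, South 3.147, East 5.068, West 9.493, Central 3.117, Coastal 4.468.
Geometric-mean thresholds: North √(3·4)=3.464, South √(3·4)=3.464, East √(5·6)=5.477, West √(9·10)=9.487, Central √(3·4)=3.464, Coastal √(4·5)=4.472.
Each quota rounded against its threshold gives North 4, South 3, East 5, West 10, Central 3, Coastal 4 (total 29).

North=4, South=3, East=5, West=10, Central=3, Coastal=4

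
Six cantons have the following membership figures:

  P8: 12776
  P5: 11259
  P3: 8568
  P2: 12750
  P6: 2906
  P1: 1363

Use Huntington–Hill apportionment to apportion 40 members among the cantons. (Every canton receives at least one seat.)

P8 11, P5 9, P3 7, P2 10, P6 2, P1 1

With divisor 1217: modified quotas P8 10.498, P5 9.251, P3 7.040, P2 10.477, P6 2.388, P1 1.120.
Geometric-mean thresholds: P8 √(10·11)=10.488, P5 √(9·10)=9.487, P3 √(7·8)=7.483, P2 √(10·11)=10.488, P6 √(2·3)=2.449, P1 √(1·2)=1.414.
Each quota rounded against its threshold gives P8 11, P5 9, P3 7, P2 10, P6 2, P1 1 (total 40).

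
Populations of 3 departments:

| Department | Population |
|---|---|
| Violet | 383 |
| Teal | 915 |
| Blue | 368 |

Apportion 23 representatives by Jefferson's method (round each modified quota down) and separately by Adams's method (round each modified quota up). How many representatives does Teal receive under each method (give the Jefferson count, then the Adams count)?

13 and 12

Jefferson: Violet 5, Teal 13, Blue 5.
Adams: Violet 6, Teal 12, Blue 5.
Teal gets 13 under Jefferson and 12 under Adams.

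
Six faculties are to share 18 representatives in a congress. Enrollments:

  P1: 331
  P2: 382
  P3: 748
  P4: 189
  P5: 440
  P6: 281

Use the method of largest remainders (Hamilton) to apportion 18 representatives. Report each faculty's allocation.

Standard divisor: 2371 ÷ 18 ≈ 131.722.
Standard quotas: P1 2.513, P2 2.900, P3 5.679, P4 1.435, P5 3.340, P6 2.133.
Lower quotas: P1 2, P2 2, P3 5, P4 1, P5 3, P6 2 (sum 15, leaving 3 seats).
Remainders in descending order: P2 0.900, P3 0.679, P1 0.513, P4 0.435, P5 0.340, P6 0.133.
Largest remainders: P2, P3, P1 receive the extra seats.

P1: 3; P2: 3; P3: 6; P4: 1; P5: 3; P6: 2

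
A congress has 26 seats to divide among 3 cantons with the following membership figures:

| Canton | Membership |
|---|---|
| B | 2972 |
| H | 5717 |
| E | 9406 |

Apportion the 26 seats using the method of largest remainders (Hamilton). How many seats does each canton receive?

B 4, H 8, E 14

Total 18095; standard divisor 18095/26 ≈ 695.962.
Standard quotas: B 4.2704, H 8.2145, E 13.5151.
Lower quotas: B 4, H 8, E 13 (sum 25, leaving 1 seat).
Remainders in descending order: E 0.5151, B 0.2704, H 0.2145.
Largest remainder: E receives the extra seat.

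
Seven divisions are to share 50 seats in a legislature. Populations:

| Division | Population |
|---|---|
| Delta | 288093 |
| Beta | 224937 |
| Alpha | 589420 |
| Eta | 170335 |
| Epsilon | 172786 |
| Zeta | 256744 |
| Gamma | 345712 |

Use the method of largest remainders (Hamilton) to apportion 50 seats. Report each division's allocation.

The standard divisor is 2048027/50 ≈ 40960.54.
Standard quotas: Delta 7.0334, Beta 5.4916, Alpha 14.3899, Eta 4.1585, Epsilon 4.2184, Zeta 6.2681, Gamma 8.4401.
Lower quotas: Delta 7, Beta 5, Alpha 14, Eta 4, Epsilon 4, Zeta 6, Gamma 8 (sum 48, leaving 2 seats).
Remainders in descending order: Beta 0.4916, Gamma 0.4401, Alpha 0.3899, Zeta 0.2681, Epsilon 0.2184, Eta 0.1585, Delta 0.0334.
The surplus seats go to Beta, Gamma.

Delta=7; Beta=6; Alpha=14; Eta=4; Epsilon=4; Zeta=6; Gamma=9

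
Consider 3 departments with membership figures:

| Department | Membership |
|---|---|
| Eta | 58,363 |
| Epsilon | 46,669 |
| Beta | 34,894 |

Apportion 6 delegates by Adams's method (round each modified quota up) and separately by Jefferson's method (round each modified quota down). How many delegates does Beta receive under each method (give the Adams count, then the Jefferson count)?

2 and 1

Adams: Eta 2, Epsilon 2, Beta 2.
Jefferson: Eta 3, Epsilon 2, Beta 1.
Beta gets 2 under Adams and 1 under Jefferson.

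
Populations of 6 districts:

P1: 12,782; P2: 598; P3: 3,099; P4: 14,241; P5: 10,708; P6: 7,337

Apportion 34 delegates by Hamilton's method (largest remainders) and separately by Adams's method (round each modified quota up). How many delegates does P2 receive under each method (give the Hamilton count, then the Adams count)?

0 and 1

Hamilton: P1 9, P2 0, P3 2, P4 10, P5 8, P6 5.
Adams: P1 9, P2 1, P3 2, P4 10, P5 7, P6 5.
P2 gets 0 under Hamilton and 1 under Adams.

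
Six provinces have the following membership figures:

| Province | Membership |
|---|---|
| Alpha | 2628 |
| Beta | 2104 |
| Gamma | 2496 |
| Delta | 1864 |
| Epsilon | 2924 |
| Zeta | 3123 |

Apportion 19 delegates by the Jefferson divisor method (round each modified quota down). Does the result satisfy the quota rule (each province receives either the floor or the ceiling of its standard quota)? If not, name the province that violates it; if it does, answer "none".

none

Standard quotas: Alpha 3.298, Beta 2.641, Gamma 3.133, Delta 2.339, Epsilon 3.670, Zeta 3.919.
Jefferson allocation: Alpha 3, Beta 3, Gamma 3, Delta 2, Epsilon 4, Zeta 4.
Every allocation lies between the lower and upper quota.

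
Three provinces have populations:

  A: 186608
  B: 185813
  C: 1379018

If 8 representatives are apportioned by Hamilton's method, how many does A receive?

1

Standard divisor: 1751439 ÷ 8 ≈ 218929.875.
Standard quotas: A 0.8524, B 0.8487, C 6.2989.
Lower quotas: A 0, B 0, C 6 (sum 6, leaving 2 seats).
Remainders in descending order: A 0.8524, B 0.8487, C 0.2989.
The surplus seats go to A, B.
A receives 1.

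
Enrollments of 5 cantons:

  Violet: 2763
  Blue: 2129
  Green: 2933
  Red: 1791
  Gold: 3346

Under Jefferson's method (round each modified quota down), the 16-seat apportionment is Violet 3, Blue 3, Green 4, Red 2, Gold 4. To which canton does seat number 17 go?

Priority for the next seat is population ÷ (current seats + 1).
Priorities: Violet 690.750, Blue 532.250, Green 586.600, Red 597.000, Gold 669.200.
Highest priority: Violet.

Violet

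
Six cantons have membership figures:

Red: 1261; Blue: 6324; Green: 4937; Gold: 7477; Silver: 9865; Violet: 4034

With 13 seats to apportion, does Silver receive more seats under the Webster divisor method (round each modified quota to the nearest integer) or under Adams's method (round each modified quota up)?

Webster

Webster: Red 0, Blue 2, Green 2, Gold 3, Silver 4, Violet 2.
Adams: Red 1, Blue 2, Green 2, Gold 3, Silver 3, Violet 2.
Silver gets 4 under Webster and 3 under Adams.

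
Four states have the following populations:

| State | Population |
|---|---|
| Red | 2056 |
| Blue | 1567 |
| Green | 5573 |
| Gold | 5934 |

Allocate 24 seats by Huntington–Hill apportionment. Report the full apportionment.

With divisor 633: modified quotas Red 3.248, Blue 2.476, Green 8.804, Gold 9.374.
Geometric-mean thresholds: Red √(3·4)=3.464, Blue √(2·3)=2.449, Green √(8·9)=8.485, Gold √(9·10)=9.487.
Each quota rounded against its threshold gives Red 3, Blue 3, Green 9, Gold 9 (total 24).

Red: 3, Blue: 3, Green: 9, Gold: 9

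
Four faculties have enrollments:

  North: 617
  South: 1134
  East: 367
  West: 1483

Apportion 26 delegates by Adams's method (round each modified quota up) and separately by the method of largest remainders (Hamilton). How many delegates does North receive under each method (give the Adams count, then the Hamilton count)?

Adams: North 5, South 8, East 3, West 10.
Hamilton: North 4, South 8, East 3, West 11.
North gets 5 under Adams and 4 under Hamilton.

5 and 4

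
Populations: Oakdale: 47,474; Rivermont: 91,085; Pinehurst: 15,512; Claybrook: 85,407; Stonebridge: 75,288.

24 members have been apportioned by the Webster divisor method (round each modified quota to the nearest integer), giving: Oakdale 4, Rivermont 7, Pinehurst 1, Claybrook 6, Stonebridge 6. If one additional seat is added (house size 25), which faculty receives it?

Claybrook

Priority for the next seat is population ÷ (current seats + 0.5).
Priorities: Oakdale 10549.778, Rivermont 12144.667, Pinehurst 10341.333, Claybrook 13139.538, Stonebridge 11582.769.
Highest priority: Claybrook.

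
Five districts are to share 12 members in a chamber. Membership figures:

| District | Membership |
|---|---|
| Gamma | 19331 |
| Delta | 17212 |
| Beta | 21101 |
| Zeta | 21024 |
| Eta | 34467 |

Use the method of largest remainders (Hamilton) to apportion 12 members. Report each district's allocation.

Standard divisor: 113135 ÷ 12 ≈ 9427.917.
Standard quotas: Gamma 2.0504, Delta 1.8256, Beta 2.2381, Zeta 2.2300, Eta 3.6558.
Lower quotas: Gamma 2, Delta 1, Beta 2, Zeta 2, Eta 3 (sum 10, leaving 2 seats).
Remainders in descending order: Delta 0.8256, Eta 0.6558, Beta 0.2381, Zeta 0.2300, Gamma 0.0504.
Largest remainders: Delta, Eta receive the extra seats.

Gamma=2, Delta=2, Beta=2, Zeta=2, Eta=4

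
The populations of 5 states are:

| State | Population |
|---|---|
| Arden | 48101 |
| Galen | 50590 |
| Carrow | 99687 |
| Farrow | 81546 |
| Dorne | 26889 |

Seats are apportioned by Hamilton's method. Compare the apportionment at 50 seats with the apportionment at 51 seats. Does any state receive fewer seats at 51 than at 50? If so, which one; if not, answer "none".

Dorne

At 50 seats: Arden 8, Galen 8, Carrow 16, Farrow 13, Dorne 5.
At 51 seats: Arden 8, Galen 8, Carrow 17, Farrow 14, Dorne 4.
Dorne drops from 5 to 4.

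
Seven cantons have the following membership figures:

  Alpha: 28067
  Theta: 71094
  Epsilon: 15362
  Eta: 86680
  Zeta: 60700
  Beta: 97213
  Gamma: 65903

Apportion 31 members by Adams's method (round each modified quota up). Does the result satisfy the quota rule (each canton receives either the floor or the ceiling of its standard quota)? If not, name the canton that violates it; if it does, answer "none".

none

Standard quotas: Alpha 2.047, Theta 5.185, Epsilon 1.120, Eta 6.322, Zeta 4.427, Beta 7.091, Gamma 4.807.
Adams allocation: Alpha 2, Theta 5, Epsilon 2, Eta 6, Zeta 4, Beta 7, Gamma 5.
Every allocation lies between the lower and upper quota.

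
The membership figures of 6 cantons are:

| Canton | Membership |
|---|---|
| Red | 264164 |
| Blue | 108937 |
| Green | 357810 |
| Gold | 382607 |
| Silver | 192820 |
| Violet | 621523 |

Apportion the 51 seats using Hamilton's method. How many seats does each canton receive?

Red=7; Blue=3; Green=10; Gold=10; Silver=5; Violet=16

The standard divisor is 1927861/51 ≈ 37801.196.
Standard quotas: Red 6.9882, Blue 2.8818, Green 9.4656, Gold 10.1216, Silver 5.1009, Violet 16.4419.
Lower quotas: Red 6, Blue 2, Green 9, Gold 10, Silver 5, Violet 16 (sum 48, leaving 3 seats).
Remainders in descending order: Red 0.9882, Blue 0.8818, Green 0.4656, Violet 0.4419, Gold 0.1216, Silver 0.1009.
Largest remainders: Red, Blue, Green receive the extra seats.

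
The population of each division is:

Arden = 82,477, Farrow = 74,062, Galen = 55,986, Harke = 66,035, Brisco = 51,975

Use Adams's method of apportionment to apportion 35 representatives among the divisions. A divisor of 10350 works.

With modified divisor 10350: modified quotas Arden 7.969, Farrow 7.156, Galen 5.409, Harke 6.380, Brisco 5.022.
Rounding up: Arden 8, Farrow 8, Galen 6, Harke 7, Brisco 6 (total 35).

Arden 8, Farrow 8, Galen 6, Harke 7, Brisco 6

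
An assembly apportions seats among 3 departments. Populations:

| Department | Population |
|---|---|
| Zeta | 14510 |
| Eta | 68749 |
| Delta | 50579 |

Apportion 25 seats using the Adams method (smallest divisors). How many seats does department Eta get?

13

Standard divisor 133838/25 ≈ 5353.52; standard quotas: Zeta 2.710, Eta 12.842, Delta 9.448.
Rounding up gives 3, 13, 10 = 26 seats, so the divisor must be adjusted.
With modified divisor 5700: modified quotas Zeta 2.546, Eta 12.061, Delta 8.874.
Rounding up: Zeta 3, Eta 13, Delta 9 (total 25).
Eta receives 13.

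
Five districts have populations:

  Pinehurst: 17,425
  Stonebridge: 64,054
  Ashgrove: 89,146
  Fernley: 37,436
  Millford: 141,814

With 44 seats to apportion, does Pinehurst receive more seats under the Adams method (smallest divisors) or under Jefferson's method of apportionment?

Adams: Pinehurst 3, Stonebridge 8, Ashgrove 11, Fernley 5, Millford 17.
Jefferson: Pinehurst 2, Stonebridge 8, Ashgrove 11, Fernley 5, Millford 18.
Pinehurst gets 3 under Adams and 2 under Jefferson.

Adams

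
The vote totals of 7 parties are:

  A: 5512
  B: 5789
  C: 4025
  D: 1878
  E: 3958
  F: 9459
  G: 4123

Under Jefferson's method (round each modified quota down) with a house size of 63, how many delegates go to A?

10

Standard divisor 34744/63 ≈ 551.492; standard quotas: A 9.995, B 10.497, C 7.298, D 3.405, E 7.177, F 17.152, G 7.476.
Rounding down gives 9, 10, 7, 3, 7, 17, 7 = 60 seats, so the divisor must be adjusted.
With modified divisor 520: modified quotas A 10.600, B 11.133, C 7.740, D 3.612, E 7.612, F 18.190, G 7.929.
Rounding down: A 10, B 11, C 7, D 3, E 7, F 18, G 7 (total 63).
A receives 10.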